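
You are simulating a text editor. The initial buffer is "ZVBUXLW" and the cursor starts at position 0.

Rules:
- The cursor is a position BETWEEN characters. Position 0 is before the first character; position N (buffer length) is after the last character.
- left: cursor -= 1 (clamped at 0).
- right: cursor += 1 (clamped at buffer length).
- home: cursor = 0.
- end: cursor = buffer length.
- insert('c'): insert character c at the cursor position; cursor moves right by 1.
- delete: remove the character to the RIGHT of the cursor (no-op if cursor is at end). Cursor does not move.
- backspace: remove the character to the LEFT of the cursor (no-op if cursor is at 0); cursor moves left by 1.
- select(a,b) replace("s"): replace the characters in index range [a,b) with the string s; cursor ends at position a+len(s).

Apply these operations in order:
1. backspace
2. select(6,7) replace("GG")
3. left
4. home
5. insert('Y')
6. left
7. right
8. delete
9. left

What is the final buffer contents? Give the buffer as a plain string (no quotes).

Answer: YVBUXLGG

Derivation:
After op 1 (backspace): buf='ZVBUXLW' cursor=0
After op 2 (select(6,7) replace("GG")): buf='ZVBUXLGG' cursor=8
After op 3 (left): buf='ZVBUXLGG' cursor=7
After op 4 (home): buf='ZVBUXLGG' cursor=0
After op 5 (insert('Y')): buf='YZVBUXLGG' cursor=1
After op 6 (left): buf='YZVBUXLGG' cursor=0
After op 7 (right): buf='YZVBUXLGG' cursor=1
After op 8 (delete): buf='YVBUXLGG' cursor=1
After op 9 (left): buf='YVBUXLGG' cursor=0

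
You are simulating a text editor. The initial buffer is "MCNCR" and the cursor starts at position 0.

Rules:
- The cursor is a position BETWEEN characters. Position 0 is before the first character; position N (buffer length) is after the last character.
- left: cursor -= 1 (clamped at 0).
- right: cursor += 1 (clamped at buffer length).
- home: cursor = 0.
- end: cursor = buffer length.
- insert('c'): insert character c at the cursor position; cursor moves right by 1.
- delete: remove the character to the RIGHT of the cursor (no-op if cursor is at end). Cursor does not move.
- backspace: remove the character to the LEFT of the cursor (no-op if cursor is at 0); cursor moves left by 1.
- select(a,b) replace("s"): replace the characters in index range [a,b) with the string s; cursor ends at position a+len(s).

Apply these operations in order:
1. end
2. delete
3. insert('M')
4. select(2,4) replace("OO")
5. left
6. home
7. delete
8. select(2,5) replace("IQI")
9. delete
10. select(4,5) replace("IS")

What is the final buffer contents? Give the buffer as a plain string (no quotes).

Answer: COIQIS

Derivation:
After op 1 (end): buf='MCNCR' cursor=5
After op 2 (delete): buf='MCNCR' cursor=5
After op 3 (insert('M')): buf='MCNCRM' cursor=6
After op 4 (select(2,4) replace("OO")): buf='MCOORM' cursor=4
After op 5 (left): buf='MCOORM' cursor=3
After op 6 (home): buf='MCOORM' cursor=0
After op 7 (delete): buf='COORM' cursor=0
After op 8 (select(2,5) replace("IQI")): buf='COIQI' cursor=5
After op 9 (delete): buf='COIQI' cursor=5
After op 10 (select(4,5) replace("IS")): buf='COIQIS' cursor=6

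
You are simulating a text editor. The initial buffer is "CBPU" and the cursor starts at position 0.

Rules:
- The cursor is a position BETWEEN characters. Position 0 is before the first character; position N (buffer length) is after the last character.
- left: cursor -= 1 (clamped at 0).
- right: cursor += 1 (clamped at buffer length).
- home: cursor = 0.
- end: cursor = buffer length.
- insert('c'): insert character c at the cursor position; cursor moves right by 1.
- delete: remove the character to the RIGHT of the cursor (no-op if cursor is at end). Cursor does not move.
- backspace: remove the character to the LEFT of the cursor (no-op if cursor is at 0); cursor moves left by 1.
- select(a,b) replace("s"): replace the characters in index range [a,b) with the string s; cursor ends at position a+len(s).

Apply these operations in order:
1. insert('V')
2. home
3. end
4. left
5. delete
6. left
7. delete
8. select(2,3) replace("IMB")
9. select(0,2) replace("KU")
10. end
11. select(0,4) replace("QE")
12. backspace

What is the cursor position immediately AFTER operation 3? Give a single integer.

After op 1 (insert('V')): buf='VCBPU' cursor=1
After op 2 (home): buf='VCBPU' cursor=0
After op 3 (end): buf='VCBPU' cursor=5

Answer: 5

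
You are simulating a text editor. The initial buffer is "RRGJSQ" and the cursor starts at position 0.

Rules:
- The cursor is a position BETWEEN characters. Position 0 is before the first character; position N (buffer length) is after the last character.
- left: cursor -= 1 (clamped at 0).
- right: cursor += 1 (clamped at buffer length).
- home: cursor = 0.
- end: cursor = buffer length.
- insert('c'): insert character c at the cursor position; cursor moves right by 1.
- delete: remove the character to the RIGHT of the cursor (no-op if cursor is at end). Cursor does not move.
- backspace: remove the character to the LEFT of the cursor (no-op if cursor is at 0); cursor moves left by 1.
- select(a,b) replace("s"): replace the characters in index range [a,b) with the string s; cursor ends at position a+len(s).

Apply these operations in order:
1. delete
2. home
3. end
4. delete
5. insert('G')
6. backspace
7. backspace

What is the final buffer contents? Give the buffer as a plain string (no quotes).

Answer: RGJS

Derivation:
After op 1 (delete): buf='RGJSQ' cursor=0
After op 2 (home): buf='RGJSQ' cursor=0
After op 3 (end): buf='RGJSQ' cursor=5
After op 4 (delete): buf='RGJSQ' cursor=5
After op 5 (insert('G')): buf='RGJSQG' cursor=6
After op 6 (backspace): buf='RGJSQ' cursor=5
After op 7 (backspace): buf='RGJS' cursor=4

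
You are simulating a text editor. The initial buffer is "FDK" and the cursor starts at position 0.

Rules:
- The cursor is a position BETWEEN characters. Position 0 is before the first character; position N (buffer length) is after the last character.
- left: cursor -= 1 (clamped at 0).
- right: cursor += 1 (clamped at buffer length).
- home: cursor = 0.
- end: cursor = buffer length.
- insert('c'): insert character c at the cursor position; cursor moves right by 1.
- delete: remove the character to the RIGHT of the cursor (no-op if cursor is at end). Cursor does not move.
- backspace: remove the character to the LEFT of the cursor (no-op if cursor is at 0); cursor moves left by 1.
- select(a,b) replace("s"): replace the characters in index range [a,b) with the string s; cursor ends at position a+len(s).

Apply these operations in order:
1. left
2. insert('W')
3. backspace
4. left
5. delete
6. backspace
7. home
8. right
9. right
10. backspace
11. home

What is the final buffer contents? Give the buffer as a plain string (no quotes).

Answer: D

Derivation:
After op 1 (left): buf='FDK' cursor=0
After op 2 (insert('W')): buf='WFDK' cursor=1
After op 3 (backspace): buf='FDK' cursor=0
After op 4 (left): buf='FDK' cursor=0
After op 5 (delete): buf='DK' cursor=0
After op 6 (backspace): buf='DK' cursor=0
After op 7 (home): buf='DK' cursor=0
After op 8 (right): buf='DK' cursor=1
After op 9 (right): buf='DK' cursor=2
After op 10 (backspace): buf='D' cursor=1
After op 11 (home): buf='D' cursor=0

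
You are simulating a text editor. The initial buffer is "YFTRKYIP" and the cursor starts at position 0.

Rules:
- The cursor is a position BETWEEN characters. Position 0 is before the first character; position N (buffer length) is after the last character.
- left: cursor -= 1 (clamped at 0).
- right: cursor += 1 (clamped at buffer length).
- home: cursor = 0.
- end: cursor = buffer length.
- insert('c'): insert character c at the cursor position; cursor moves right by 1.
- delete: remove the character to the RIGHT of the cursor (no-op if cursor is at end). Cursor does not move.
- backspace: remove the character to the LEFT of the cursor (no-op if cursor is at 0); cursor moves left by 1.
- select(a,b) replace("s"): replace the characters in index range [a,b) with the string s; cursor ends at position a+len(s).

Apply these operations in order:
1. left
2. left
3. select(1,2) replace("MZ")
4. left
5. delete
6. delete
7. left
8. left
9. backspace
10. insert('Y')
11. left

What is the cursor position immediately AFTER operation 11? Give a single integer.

After op 1 (left): buf='YFTRKYIP' cursor=0
After op 2 (left): buf='YFTRKYIP' cursor=0
After op 3 (select(1,2) replace("MZ")): buf='YMZTRKYIP' cursor=3
After op 4 (left): buf='YMZTRKYIP' cursor=2
After op 5 (delete): buf='YMTRKYIP' cursor=2
After op 6 (delete): buf='YMRKYIP' cursor=2
After op 7 (left): buf='YMRKYIP' cursor=1
After op 8 (left): buf='YMRKYIP' cursor=0
After op 9 (backspace): buf='YMRKYIP' cursor=0
After op 10 (insert('Y')): buf='YYMRKYIP' cursor=1
After op 11 (left): buf='YYMRKYIP' cursor=0

Answer: 0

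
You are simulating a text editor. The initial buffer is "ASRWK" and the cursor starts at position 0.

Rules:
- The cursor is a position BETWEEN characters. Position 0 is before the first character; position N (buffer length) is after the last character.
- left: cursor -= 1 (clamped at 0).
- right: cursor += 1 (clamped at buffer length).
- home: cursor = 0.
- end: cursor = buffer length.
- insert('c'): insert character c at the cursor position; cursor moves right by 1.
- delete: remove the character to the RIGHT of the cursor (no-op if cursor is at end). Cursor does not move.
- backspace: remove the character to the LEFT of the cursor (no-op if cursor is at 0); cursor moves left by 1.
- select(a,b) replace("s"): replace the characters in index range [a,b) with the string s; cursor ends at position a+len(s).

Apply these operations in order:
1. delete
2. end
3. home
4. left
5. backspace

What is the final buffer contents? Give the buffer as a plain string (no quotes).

After op 1 (delete): buf='SRWK' cursor=0
After op 2 (end): buf='SRWK' cursor=4
After op 3 (home): buf='SRWK' cursor=0
After op 4 (left): buf='SRWK' cursor=0
After op 5 (backspace): buf='SRWK' cursor=0

Answer: SRWK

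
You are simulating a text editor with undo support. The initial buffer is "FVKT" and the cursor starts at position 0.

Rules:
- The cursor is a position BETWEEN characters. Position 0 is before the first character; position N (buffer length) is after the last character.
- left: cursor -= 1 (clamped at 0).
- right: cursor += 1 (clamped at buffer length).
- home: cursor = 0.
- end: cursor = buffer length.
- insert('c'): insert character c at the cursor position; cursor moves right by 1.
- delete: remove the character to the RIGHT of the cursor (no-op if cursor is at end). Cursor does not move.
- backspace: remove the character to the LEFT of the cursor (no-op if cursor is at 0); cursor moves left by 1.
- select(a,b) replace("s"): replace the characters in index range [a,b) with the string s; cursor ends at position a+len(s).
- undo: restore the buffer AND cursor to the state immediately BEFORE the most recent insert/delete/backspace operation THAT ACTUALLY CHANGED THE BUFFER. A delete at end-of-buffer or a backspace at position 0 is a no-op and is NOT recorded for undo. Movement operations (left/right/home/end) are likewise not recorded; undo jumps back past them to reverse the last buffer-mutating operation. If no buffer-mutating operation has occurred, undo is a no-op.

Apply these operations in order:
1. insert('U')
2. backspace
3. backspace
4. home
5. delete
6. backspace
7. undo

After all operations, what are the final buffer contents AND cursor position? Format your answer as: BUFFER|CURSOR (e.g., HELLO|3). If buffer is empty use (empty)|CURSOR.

After op 1 (insert('U')): buf='UFVKT' cursor=1
After op 2 (backspace): buf='FVKT' cursor=0
After op 3 (backspace): buf='FVKT' cursor=0
After op 4 (home): buf='FVKT' cursor=0
After op 5 (delete): buf='VKT' cursor=0
After op 6 (backspace): buf='VKT' cursor=0
After op 7 (undo): buf='FVKT' cursor=0

Answer: FVKT|0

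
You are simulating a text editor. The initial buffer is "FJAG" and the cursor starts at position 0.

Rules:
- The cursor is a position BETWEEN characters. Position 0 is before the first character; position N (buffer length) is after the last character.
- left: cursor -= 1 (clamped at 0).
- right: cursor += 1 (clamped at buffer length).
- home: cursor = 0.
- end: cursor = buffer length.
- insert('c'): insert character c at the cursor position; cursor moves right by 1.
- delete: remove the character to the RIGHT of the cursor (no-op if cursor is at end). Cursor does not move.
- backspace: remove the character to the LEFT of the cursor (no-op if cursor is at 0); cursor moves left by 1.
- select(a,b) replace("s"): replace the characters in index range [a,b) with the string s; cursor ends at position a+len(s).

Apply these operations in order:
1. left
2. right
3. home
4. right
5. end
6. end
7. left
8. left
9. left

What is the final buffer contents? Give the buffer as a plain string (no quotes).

After op 1 (left): buf='FJAG' cursor=0
After op 2 (right): buf='FJAG' cursor=1
After op 3 (home): buf='FJAG' cursor=0
After op 4 (right): buf='FJAG' cursor=1
After op 5 (end): buf='FJAG' cursor=4
After op 6 (end): buf='FJAG' cursor=4
After op 7 (left): buf='FJAG' cursor=3
After op 8 (left): buf='FJAG' cursor=2
After op 9 (left): buf='FJAG' cursor=1

Answer: FJAG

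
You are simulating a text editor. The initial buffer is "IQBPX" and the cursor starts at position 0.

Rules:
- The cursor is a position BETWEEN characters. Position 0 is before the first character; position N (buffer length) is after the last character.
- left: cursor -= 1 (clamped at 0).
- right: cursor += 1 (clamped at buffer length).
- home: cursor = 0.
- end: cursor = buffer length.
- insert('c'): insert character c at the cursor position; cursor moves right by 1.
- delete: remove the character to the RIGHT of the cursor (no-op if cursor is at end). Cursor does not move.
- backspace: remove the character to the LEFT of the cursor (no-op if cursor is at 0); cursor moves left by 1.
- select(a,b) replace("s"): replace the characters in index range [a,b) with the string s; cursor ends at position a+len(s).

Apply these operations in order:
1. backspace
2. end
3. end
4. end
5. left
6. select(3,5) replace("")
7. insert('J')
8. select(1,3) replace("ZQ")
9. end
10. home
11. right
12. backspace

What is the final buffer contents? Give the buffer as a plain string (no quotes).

Answer: ZQJ

Derivation:
After op 1 (backspace): buf='IQBPX' cursor=0
After op 2 (end): buf='IQBPX' cursor=5
After op 3 (end): buf='IQBPX' cursor=5
After op 4 (end): buf='IQBPX' cursor=5
After op 5 (left): buf='IQBPX' cursor=4
After op 6 (select(3,5) replace("")): buf='IQB' cursor=3
After op 7 (insert('J')): buf='IQBJ' cursor=4
After op 8 (select(1,3) replace("ZQ")): buf='IZQJ' cursor=3
After op 9 (end): buf='IZQJ' cursor=4
After op 10 (home): buf='IZQJ' cursor=0
After op 11 (right): buf='IZQJ' cursor=1
After op 12 (backspace): buf='ZQJ' cursor=0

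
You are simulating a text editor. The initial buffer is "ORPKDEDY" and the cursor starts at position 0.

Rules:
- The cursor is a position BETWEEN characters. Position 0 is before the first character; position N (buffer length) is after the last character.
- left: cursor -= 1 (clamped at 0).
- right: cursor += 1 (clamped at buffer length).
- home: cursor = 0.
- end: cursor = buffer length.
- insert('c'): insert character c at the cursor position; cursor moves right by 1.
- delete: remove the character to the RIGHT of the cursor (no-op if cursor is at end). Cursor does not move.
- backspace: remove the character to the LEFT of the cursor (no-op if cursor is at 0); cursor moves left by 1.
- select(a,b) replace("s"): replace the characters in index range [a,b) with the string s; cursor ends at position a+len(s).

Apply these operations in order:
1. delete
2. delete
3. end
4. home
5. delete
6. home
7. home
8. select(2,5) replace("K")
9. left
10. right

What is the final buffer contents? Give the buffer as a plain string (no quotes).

Answer: KDK

Derivation:
After op 1 (delete): buf='RPKDEDY' cursor=0
After op 2 (delete): buf='PKDEDY' cursor=0
After op 3 (end): buf='PKDEDY' cursor=6
After op 4 (home): buf='PKDEDY' cursor=0
After op 5 (delete): buf='KDEDY' cursor=0
After op 6 (home): buf='KDEDY' cursor=0
After op 7 (home): buf='KDEDY' cursor=0
After op 8 (select(2,5) replace("K")): buf='KDK' cursor=3
After op 9 (left): buf='KDK' cursor=2
After op 10 (right): buf='KDK' cursor=3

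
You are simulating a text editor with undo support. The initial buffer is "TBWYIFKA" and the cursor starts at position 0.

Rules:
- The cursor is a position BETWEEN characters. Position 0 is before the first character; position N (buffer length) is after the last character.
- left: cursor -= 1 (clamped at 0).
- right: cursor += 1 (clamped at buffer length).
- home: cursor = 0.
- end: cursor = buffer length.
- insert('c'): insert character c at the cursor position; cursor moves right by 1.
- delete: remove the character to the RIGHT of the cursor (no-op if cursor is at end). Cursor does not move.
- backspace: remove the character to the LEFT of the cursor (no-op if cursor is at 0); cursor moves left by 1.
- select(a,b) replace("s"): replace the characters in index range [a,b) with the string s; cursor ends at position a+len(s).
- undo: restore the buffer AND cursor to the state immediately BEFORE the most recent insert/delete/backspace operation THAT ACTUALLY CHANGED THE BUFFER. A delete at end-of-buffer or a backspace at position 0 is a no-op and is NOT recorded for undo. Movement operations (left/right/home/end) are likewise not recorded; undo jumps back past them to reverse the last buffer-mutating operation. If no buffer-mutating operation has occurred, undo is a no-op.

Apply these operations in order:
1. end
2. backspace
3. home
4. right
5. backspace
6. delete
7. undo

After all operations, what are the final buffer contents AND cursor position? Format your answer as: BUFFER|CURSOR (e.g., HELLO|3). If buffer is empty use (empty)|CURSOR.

Answer: BWYIFK|0

Derivation:
After op 1 (end): buf='TBWYIFKA' cursor=8
After op 2 (backspace): buf='TBWYIFK' cursor=7
After op 3 (home): buf='TBWYIFK' cursor=0
After op 4 (right): buf='TBWYIFK' cursor=1
After op 5 (backspace): buf='BWYIFK' cursor=0
After op 6 (delete): buf='WYIFK' cursor=0
After op 7 (undo): buf='BWYIFK' cursor=0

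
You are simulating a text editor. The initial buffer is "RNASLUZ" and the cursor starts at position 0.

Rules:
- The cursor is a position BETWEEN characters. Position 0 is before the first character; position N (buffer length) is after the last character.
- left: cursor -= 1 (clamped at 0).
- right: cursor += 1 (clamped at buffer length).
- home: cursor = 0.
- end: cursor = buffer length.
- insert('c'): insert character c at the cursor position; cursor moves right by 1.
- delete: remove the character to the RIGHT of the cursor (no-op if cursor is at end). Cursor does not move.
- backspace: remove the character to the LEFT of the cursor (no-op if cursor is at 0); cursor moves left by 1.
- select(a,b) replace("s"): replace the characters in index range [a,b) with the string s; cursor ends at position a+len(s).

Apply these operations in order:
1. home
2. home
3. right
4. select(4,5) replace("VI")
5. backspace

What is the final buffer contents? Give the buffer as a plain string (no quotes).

Answer: RNASVUZ

Derivation:
After op 1 (home): buf='RNASLUZ' cursor=0
After op 2 (home): buf='RNASLUZ' cursor=0
After op 3 (right): buf='RNASLUZ' cursor=1
After op 4 (select(4,5) replace("VI")): buf='RNASVIUZ' cursor=6
After op 5 (backspace): buf='RNASVUZ' cursor=5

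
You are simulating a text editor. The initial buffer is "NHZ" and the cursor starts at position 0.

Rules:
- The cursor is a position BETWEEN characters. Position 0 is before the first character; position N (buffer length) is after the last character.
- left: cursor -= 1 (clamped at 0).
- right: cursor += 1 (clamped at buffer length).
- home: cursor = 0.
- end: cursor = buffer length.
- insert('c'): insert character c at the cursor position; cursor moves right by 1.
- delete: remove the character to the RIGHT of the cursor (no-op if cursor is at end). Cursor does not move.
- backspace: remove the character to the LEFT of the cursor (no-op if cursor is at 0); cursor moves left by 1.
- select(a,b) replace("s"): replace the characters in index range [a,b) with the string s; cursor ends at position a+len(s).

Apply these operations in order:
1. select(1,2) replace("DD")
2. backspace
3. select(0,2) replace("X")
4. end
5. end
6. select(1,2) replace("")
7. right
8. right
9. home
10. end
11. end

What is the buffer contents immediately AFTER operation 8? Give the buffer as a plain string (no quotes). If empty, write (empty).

Answer: X

Derivation:
After op 1 (select(1,2) replace("DD")): buf='NDDZ' cursor=3
After op 2 (backspace): buf='NDZ' cursor=2
After op 3 (select(0,2) replace("X")): buf='XZ' cursor=1
After op 4 (end): buf='XZ' cursor=2
After op 5 (end): buf='XZ' cursor=2
After op 6 (select(1,2) replace("")): buf='X' cursor=1
After op 7 (right): buf='X' cursor=1
After op 8 (right): buf='X' cursor=1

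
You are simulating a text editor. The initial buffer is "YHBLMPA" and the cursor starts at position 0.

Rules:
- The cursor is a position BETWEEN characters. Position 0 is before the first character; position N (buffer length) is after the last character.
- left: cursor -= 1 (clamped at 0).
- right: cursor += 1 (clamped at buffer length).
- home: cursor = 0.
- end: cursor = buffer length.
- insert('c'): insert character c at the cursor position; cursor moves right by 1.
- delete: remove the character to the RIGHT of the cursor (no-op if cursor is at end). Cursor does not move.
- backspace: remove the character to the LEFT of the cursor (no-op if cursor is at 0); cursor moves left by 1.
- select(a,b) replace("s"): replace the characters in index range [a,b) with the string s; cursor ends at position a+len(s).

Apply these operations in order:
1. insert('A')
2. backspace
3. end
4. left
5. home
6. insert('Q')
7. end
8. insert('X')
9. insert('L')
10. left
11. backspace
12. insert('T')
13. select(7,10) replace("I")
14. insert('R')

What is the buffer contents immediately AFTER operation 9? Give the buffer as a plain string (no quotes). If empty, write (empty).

Answer: QYHBLMPAXL

Derivation:
After op 1 (insert('A')): buf='AYHBLMPA' cursor=1
After op 2 (backspace): buf='YHBLMPA' cursor=0
After op 3 (end): buf='YHBLMPA' cursor=7
After op 4 (left): buf='YHBLMPA' cursor=6
After op 5 (home): buf='YHBLMPA' cursor=0
After op 6 (insert('Q')): buf='QYHBLMPA' cursor=1
After op 7 (end): buf='QYHBLMPA' cursor=8
After op 8 (insert('X')): buf='QYHBLMPAX' cursor=9
After op 9 (insert('L')): buf='QYHBLMPAXL' cursor=10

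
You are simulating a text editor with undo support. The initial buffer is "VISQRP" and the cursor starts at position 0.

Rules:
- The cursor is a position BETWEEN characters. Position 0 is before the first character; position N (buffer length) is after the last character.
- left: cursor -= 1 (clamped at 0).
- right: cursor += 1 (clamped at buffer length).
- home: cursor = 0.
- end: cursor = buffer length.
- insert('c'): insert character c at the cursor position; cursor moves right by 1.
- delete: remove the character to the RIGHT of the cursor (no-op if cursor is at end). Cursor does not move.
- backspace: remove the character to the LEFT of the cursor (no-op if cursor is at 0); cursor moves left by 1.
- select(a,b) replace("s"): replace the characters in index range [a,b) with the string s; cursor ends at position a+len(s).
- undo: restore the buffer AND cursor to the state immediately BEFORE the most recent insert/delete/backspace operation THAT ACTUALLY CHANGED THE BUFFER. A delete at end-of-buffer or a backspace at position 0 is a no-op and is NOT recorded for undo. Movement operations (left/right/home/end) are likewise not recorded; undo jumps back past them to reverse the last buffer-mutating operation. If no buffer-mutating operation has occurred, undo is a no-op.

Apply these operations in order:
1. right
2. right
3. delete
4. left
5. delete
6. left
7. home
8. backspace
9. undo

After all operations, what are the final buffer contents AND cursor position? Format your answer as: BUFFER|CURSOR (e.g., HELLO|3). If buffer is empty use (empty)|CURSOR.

After op 1 (right): buf='VISQRP' cursor=1
After op 2 (right): buf='VISQRP' cursor=2
After op 3 (delete): buf='VIQRP' cursor=2
After op 4 (left): buf='VIQRP' cursor=1
After op 5 (delete): buf='VQRP' cursor=1
After op 6 (left): buf='VQRP' cursor=0
After op 7 (home): buf='VQRP' cursor=0
After op 8 (backspace): buf='VQRP' cursor=0
After op 9 (undo): buf='VIQRP' cursor=1

Answer: VIQRP|1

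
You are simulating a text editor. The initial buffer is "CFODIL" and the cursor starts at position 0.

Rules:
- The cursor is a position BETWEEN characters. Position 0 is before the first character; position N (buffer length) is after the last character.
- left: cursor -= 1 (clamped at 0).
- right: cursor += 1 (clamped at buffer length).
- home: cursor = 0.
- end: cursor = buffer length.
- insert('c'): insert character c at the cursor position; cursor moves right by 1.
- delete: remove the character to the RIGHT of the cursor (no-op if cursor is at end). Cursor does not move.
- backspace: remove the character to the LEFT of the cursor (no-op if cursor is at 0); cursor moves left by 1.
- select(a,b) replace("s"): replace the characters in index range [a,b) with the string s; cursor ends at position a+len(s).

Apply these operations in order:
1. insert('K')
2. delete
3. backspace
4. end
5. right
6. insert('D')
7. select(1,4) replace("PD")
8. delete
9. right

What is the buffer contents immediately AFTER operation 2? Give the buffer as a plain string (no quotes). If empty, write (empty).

After op 1 (insert('K')): buf='KCFODIL' cursor=1
After op 2 (delete): buf='KFODIL' cursor=1

Answer: KFODIL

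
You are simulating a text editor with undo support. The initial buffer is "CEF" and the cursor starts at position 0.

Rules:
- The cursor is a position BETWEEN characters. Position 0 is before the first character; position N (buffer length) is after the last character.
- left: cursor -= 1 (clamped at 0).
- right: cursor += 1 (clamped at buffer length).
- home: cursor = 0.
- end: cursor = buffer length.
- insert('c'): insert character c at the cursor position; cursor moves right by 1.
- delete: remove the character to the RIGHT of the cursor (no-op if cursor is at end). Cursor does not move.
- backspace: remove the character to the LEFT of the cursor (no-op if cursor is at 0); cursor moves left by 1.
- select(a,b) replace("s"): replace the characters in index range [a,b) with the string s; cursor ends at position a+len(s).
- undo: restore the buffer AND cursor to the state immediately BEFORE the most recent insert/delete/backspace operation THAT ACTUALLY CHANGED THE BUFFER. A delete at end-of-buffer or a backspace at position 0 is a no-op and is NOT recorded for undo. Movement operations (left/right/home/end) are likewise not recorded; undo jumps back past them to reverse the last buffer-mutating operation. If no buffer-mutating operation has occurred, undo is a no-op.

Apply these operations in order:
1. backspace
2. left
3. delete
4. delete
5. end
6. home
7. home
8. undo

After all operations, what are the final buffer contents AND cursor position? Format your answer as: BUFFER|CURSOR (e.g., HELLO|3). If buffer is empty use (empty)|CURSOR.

After op 1 (backspace): buf='CEF' cursor=0
After op 2 (left): buf='CEF' cursor=0
After op 3 (delete): buf='EF' cursor=0
After op 4 (delete): buf='F' cursor=0
After op 5 (end): buf='F' cursor=1
After op 6 (home): buf='F' cursor=0
After op 7 (home): buf='F' cursor=0
After op 8 (undo): buf='EF' cursor=0

Answer: EF|0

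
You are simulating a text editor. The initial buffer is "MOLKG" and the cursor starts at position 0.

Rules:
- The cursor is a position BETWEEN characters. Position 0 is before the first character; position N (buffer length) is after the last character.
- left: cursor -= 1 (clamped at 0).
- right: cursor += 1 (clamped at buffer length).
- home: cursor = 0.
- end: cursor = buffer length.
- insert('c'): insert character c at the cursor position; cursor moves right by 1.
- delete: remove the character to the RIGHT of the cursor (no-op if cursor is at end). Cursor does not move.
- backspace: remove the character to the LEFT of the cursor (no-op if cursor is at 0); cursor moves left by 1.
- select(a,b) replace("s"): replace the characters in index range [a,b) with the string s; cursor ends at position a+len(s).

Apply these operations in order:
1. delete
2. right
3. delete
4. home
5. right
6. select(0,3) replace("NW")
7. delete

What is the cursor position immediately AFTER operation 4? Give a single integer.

After op 1 (delete): buf='OLKG' cursor=0
After op 2 (right): buf='OLKG' cursor=1
After op 3 (delete): buf='OKG' cursor=1
After op 4 (home): buf='OKG' cursor=0

Answer: 0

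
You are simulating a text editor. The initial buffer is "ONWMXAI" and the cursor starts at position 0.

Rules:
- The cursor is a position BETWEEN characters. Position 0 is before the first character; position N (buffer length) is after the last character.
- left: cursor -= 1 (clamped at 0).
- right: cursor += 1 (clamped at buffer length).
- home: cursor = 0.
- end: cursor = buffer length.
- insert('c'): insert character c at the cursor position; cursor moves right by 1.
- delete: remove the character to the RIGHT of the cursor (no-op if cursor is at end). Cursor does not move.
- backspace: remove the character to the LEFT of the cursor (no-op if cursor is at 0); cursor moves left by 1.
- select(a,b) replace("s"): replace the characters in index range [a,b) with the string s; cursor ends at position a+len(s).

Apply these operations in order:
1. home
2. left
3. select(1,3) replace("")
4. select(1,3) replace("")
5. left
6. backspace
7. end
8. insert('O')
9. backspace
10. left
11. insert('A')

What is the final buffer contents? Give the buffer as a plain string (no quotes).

After op 1 (home): buf='ONWMXAI' cursor=0
After op 2 (left): buf='ONWMXAI' cursor=0
After op 3 (select(1,3) replace("")): buf='OMXAI' cursor=1
After op 4 (select(1,3) replace("")): buf='OAI' cursor=1
After op 5 (left): buf='OAI' cursor=0
After op 6 (backspace): buf='OAI' cursor=0
After op 7 (end): buf='OAI' cursor=3
After op 8 (insert('O')): buf='OAIO' cursor=4
After op 9 (backspace): buf='OAI' cursor=3
After op 10 (left): buf='OAI' cursor=2
After op 11 (insert('A')): buf='OAAI' cursor=3

Answer: OAAI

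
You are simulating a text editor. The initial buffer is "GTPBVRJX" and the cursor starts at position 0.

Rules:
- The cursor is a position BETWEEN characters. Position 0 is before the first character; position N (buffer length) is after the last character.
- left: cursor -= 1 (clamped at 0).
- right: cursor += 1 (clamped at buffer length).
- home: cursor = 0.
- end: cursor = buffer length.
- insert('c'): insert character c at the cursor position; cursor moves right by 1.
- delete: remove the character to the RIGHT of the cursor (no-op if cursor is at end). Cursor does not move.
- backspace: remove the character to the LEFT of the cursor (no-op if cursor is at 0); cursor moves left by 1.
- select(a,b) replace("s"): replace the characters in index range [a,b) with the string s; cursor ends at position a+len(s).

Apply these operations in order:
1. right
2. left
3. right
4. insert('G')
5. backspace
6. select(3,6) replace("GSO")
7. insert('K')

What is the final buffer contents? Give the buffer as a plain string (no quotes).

Answer: GTPGSOKJX

Derivation:
After op 1 (right): buf='GTPBVRJX' cursor=1
After op 2 (left): buf='GTPBVRJX' cursor=0
After op 3 (right): buf='GTPBVRJX' cursor=1
After op 4 (insert('G')): buf='GGTPBVRJX' cursor=2
After op 5 (backspace): buf='GTPBVRJX' cursor=1
After op 6 (select(3,6) replace("GSO")): buf='GTPGSOJX' cursor=6
After op 7 (insert('K')): buf='GTPGSOKJX' cursor=7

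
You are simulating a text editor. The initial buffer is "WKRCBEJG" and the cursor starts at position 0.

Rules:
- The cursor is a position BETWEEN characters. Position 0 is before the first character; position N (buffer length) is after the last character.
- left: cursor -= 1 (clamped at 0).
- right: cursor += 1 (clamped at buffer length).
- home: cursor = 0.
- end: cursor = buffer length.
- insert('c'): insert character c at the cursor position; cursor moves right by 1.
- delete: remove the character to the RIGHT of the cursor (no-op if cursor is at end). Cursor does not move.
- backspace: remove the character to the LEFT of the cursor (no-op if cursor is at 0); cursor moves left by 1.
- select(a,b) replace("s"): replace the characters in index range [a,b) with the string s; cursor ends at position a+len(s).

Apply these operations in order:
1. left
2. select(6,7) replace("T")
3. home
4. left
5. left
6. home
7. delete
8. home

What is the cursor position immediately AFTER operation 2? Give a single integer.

After op 1 (left): buf='WKRCBEJG' cursor=0
After op 2 (select(6,7) replace("T")): buf='WKRCBETG' cursor=7

Answer: 7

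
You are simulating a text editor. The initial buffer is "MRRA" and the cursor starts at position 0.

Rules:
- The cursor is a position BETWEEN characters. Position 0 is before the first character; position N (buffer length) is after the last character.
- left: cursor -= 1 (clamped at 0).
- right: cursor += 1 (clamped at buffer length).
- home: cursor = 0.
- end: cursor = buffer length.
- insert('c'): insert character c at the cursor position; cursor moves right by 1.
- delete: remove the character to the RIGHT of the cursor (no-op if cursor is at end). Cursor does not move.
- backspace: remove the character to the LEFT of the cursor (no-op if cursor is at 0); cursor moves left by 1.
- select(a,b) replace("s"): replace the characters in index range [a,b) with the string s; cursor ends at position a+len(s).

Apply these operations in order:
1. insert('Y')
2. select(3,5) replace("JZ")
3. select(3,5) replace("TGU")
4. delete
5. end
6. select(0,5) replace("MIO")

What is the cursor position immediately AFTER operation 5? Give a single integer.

Answer: 6

Derivation:
After op 1 (insert('Y')): buf='YMRRA' cursor=1
After op 2 (select(3,5) replace("JZ")): buf='YMRJZ' cursor=5
After op 3 (select(3,5) replace("TGU")): buf='YMRTGU' cursor=6
After op 4 (delete): buf='YMRTGU' cursor=6
After op 5 (end): buf='YMRTGU' cursor=6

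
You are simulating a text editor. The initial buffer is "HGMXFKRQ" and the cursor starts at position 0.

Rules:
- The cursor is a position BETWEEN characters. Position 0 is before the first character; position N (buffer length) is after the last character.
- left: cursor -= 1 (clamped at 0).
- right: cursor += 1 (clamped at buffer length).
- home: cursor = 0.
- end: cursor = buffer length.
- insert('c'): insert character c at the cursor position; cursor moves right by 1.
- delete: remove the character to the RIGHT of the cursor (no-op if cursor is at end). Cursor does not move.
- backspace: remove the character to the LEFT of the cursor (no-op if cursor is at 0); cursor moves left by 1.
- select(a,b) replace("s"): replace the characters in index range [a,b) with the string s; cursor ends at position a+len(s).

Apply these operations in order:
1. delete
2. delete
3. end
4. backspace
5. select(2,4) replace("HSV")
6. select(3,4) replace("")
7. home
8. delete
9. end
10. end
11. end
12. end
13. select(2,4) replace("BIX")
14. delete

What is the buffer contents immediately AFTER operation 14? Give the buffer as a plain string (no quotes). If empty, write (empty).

Answer: XHBIX

Derivation:
After op 1 (delete): buf='GMXFKRQ' cursor=0
After op 2 (delete): buf='MXFKRQ' cursor=0
After op 3 (end): buf='MXFKRQ' cursor=6
After op 4 (backspace): buf='MXFKR' cursor=5
After op 5 (select(2,4) replace("HSV")): buf='MXHSVR' cursor=5
After op 6 (select(3,4) replace("")): buf='MXHVR' cursor=3
After op 7 (home): buf='MXHVR' cursor=0
After op 8 (delete): buf='XHVR' cursor=0
After op 9 (end): buf='XHVR' cursor=4
After op 10 (end): buf='XHVR' cursor=4
After op 11 (end): buf='XHVR' cursor=4
After op 12 (end): buf='XHVR' cursor=4
After op 13 (select(2,4) replace("BIX")): buf='XHBIX' cursor=5
After op 14 (delete): buf='XHBIX' cursor=5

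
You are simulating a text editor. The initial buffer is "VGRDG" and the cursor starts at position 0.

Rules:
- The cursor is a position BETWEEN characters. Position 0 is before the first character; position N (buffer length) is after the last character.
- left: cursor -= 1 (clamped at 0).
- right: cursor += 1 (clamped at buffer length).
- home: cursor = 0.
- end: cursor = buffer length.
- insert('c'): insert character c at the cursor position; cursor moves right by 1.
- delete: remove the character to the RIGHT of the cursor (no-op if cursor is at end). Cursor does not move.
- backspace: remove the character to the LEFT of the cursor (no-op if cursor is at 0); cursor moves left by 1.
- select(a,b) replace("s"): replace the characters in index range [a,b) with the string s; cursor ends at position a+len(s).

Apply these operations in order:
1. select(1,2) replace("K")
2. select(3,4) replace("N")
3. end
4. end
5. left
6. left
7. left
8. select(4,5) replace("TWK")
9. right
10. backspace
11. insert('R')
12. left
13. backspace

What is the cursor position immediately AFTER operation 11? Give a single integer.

After op 1 (select(1,2) replace("K")): buf='VKRDG' cursor=2
After op 2 (select(3,4) replace("N")): buf='VKRNG' cursor=4
After op 3 (end): buf='VKRNG' cursor=5
After op 4 (end): buf='VKRNG' cursor=5
After op 5 (left): buf='VKRNG' cursor=4
After op 6 (left): buf='VKRNG' cursor=3
After op 7 (left): buf='VKRNG' cursor=2
After op 8 (select(4,5) replace("TWK")): buf='VKRNTWK' cursor=7
After op 9 (right): buf='VKRNTWK' cursor=7
After op 10 (backspace): buf='VKRNTW' cursor=6
After op 11 (insert('R')): buf='VKRNTWR' cursor=7

Answer: 7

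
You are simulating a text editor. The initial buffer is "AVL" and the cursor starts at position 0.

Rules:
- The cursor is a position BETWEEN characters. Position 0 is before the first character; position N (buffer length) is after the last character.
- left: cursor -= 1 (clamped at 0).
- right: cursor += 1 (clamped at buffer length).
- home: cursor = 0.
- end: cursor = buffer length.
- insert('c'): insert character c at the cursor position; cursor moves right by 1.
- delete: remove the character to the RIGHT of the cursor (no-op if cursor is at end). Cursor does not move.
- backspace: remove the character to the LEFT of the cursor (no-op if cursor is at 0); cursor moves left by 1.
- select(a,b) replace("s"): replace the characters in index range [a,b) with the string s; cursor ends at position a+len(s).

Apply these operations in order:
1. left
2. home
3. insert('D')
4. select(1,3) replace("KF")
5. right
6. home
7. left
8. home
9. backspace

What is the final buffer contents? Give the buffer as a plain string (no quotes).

Answer: DKFL

Derivation:
After op 1 (left): buf='AVL' cursor=0
After op 2 (home): buf='AVL' cursor=0
After op 3 (insert('D')): buf='DAVL' cursor=1
After op 4 (select(1,3) replace("KF")): buf='DKFL' cursor=3
After op 5 (right): buf='DKFL' cursor=4
After op 6 (home): buf='DKFL' cursor=0
After op 7 (left): buf='DKFL' cursor=0
After op 8 (home): buf='DKFL' cursor=0
After op 9 (backspace): buf='DKFL' cursor=0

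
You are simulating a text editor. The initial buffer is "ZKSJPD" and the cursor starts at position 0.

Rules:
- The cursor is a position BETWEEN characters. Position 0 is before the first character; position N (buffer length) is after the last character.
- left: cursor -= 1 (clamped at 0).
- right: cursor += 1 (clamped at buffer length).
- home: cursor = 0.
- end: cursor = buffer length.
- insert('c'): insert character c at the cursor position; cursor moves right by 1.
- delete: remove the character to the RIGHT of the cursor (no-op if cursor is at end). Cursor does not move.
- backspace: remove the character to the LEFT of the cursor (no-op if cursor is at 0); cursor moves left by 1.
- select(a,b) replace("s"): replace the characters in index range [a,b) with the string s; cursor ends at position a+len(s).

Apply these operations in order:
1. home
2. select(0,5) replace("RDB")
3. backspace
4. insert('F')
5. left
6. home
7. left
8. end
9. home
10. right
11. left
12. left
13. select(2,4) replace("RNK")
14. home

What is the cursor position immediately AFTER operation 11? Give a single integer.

After op 1 (home): buf='ZKSJPD' cursor=0
After op 2 (select(0,5) replace("RDB")): buf='RDBD' cursor=3
After op 3 (backspace): buf='RDD' cursor=2
After op 4 (insert('F')): buf='RDFD' cursor=3
After op 5 (left): buf='RDFD' cursor=2
After op 6 (home): buf='RDFD' cursor=0
After op 7 (left): buf='RDFD' cursor=0
After op 8 (end): buf='RDFD' cursor=4
After op 9 (home): buf='RDFD' cursor=0
After op 10 (right): buf='RDFD' cursor=1
After op 11 (left): buf='RDFD' cursor=0

Answer: 0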